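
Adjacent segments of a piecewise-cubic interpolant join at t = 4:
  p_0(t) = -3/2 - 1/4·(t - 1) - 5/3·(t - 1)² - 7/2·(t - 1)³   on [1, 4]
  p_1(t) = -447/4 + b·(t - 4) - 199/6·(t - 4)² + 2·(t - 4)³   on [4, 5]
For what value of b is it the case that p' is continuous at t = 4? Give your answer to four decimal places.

p_0'(t) = -1/4 - 10/3·(t - 1) - 21/2·(t - 1)², so p_0'(4) = -419/4. On the right, p_1'(4) = b, so b = -419/4.

-104.7500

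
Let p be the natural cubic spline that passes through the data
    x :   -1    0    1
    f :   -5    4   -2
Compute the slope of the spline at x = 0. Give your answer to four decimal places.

Put m_i = p'' at the i-th knot. Here h = (1, 1) and Δ = (9, -6), so the interior equations h_(i-1)·m_(i-1) + 2(h_(i-1)+h_i)·m_i + h_i·m_(i+1) = 6(Δ_i − Δ_(i-1)) read
  1·m_0 + 4·m_1 + 1·m_2 = 6(Δ_1 - Δ_0) = -90
Natural end conditions: m_0 = m_2 = 0.
Solving: m_0 = 0, m_1 = -45/2, m_2 = 0.
On [0, 1], p'(x) = b_1 + 2c_1·x + 3d_1·x² with b_1 = Δ_1 - h_1(2m_1 + m_2)/6 = 3/2, c_1 = m_1/2 = -45/4, d_1 = (m_2 - m_1)/(6h_1) = 15/4. So p'(0) = 3/2.

1.5000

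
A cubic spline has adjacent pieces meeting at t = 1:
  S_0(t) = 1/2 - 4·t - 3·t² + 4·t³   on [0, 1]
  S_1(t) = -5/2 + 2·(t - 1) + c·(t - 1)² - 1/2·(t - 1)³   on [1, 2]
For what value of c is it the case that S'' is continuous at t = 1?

S_0''(t) = -6 + 24·t, so S_0''(1) = 18. On the right, S_1''(1) = 2c, so c = 9.

9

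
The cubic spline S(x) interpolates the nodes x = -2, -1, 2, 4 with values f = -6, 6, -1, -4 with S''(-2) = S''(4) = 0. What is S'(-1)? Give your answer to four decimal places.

Put σ_i = S'' at the i-th knot. Here h = (1, 3, 2) and Δ = (12, -7/3, -3/2), so the interior equations h_(i-1)·σ_(i-1) + 2(h_(i-1)+h_i)·σ_i + h_i·σ_(i+1) = 6(Δ_i − Δ_(i-1)) read
  1·σ_0 + 8·σ_1 + 3·σ_2 = 6(Δ_1 - Δ_0) = -86
  3·σ_1 + 10·σ_2 + 2·σ_3 = 6(Δ_2 - Δ_1) = 5
Natural end conditions: σ_0 = σ_3 = 0.
Hence σ_0 = 0, σ_1 = -875/71, σ_2 = 298/71, σ_3 = 0.
On [-1, 2], S'(x) = b_1 + 2c_1·(x + 1) + 3d_1·(x + 1)² with b_1 = Δ_1 - h_1(2σ_1 + σ_2)/6 = 1681/213, c_1 = σ_1/2 = -875/142, d_1 = (σ_2 - σ_1)/(6h_1) = 391/426. So S'(-1) = 1681/213.

7.8920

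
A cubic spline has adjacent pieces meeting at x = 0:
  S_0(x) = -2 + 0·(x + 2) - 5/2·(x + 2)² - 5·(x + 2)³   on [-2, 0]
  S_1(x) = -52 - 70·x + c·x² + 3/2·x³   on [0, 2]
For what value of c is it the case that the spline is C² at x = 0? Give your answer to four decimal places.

S_0''(x) = -5 - 30·(x + 2), so S_0''(0) = -65. On the right, S_1''(0) = 2c, so c = -65/2.

-32.5000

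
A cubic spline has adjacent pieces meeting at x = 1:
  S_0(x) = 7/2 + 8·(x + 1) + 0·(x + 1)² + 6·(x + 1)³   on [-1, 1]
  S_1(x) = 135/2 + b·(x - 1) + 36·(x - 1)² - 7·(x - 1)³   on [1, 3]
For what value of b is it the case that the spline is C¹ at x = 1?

80

S_0'(x) = 8 + 0·(x + 1) + 18·(x + 1)², so S_0'(1) = 80. On the right, S_1'(1) = b, so b = 80.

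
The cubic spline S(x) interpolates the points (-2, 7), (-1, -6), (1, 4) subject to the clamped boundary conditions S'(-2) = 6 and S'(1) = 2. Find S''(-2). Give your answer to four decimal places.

Let m_i = S''(x_i). Step sizes h_i = 1, 2; slopes of the chords Δ_i = (y_(i+1) - y_i)/h_i = -13, 5.
  1·m_0 + 6·m_1 + 2·m_2 = 6(Δ_1 - Δ_0) = 108
Clamped end conditions give two more equations: 2h_0·m_0 + h_0·m_1 = 6(Δ_0 - S'(-2)) = -114 and h_1·m_1 + 2h_1·m_2 = 6(S'(1) - Δ_1) = -18.
Hence m_0 = -229/3, m_1 = 116/3, m_2 = -143/6.

-76.3333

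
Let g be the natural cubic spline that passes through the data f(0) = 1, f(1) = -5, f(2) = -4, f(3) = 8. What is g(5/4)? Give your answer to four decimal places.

Put M_i = g'' at the i-th knot. Here h = (1, 1, 1) and Δ = (-6, 1, 12), so the interior equations h_(i-1)·M_(i-1) + 2(h_(i-1)+h_i)·M_i + h_i·M_(i+1) = 6(Δ_i − Δ_(i-1)) read
  1·M_0 + 4·M_1 + 1·M_2 = 6(Δ_1 - Δ_0) = 42
  1·M_1 + 4·M_2 + 1·M_3 = 6(Δ_2 - Δ_1) = 66
Natural end conditions: M_0 = M_3 = 0.
Hence M_0 = 0, M_1 = 34/5, M_2 = 74/5, M_3 = 0.
On [1, 2], g(t) = -5 - 56/15·(t - 1) + 17/5·(t - 1)² + 4/3·(t - 1)³.
With (t - 1) = 1/4: g(5/4) = -57/10.

-5.7000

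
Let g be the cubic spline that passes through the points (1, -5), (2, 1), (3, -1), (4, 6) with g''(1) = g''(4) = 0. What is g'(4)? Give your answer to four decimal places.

Write M_i for g''(x_i). With h_i = 1, 1, 1 and divided differences Δ_i = 6, -2, 7, the continuity of g' gives the tridiagonal system
  1·M_0 + 4·M_1 + 1·M_2 = 6(Δ_1 - Δ_0) = -48
  1·M_1 + 4·M_2 + 1·M_3 = 6(Δ_2 - Δ_1) = 54
Natural end conditions: M_0 = M_3 = 0.
Solving: M_0 = 0, M_1 = -82/5, M_2 = 88/5, M_3 = 0.
On [3, 4], g'(x) = b_2 + 2c_2·(x - 3) + 3d_2·(x - 3)² with b_2 = Δ_2 - h_2(2M_2 + M_3)/6 = 17/15, c_2 = M_2/2 = 44/5, d_2 = (M_3 - M_2)/(6h_2) = -44/15. So g'(4) = 149/15.

9.9333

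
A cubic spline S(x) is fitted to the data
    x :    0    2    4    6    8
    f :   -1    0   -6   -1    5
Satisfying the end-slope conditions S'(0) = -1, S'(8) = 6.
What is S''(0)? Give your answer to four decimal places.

4.9464

Write M_i for S''(x_i). With h_i = 2, 2, 2, 2 and divided differences Δ_i = 1/2, -3, 5/2, 3, the continuity of S' gives the tridiagonal system
  2·M_0 + 8·M_1 + 2·M_2 = 6(Δ_1 - Δ_0) = -21
  2·M_1 + 8·M_2 + 2·M_3 = 6(Δ_2 - Δ_1) = 33
  2·M_2 + 8·M_3 + 2·M_4 = 6(Δ_3 - Δ_2) = 3
Clamped end conditions give two more equations: 2h_0·M_0 + h_0·M_1 = 6(Δ_0 - S'(0)) = 9 and h_3·M_3 + 2h_3·M_4 = 6(S'(8) - Δ_3) = 18.
Solving: M_0 = 277/56, M_1 = -151/28, M_2 = 49/8, M_3 = -73/28, M_4 = 325/56.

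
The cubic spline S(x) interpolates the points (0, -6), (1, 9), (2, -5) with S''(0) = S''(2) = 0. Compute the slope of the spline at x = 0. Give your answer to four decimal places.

Put σ_i = S'' at the i-th knot. Here h = (1, 1) and Δ = (15, -14), so the interior equations h_(i-1)·σ_(i-1) + 2(h_(i-1)+h_i)·σ_i + h_i·σ_(i+1) = 6(Δ_i − Δ_(i-1)) read
  1·σ_0 + 4·σ_1 + 1·σ_2 = 6(Δ_1 - Δ_0) = -174
Natural end conditions: σ_0 = σ_2 = 0.
Forward elimination and back-substitution give σ_0 = 0, σ_1 = -87/2, σ_2 = 0.
On [0, 1], S'(x) = b_0 + 2c_0·x + 3d_0·x² with b_0 = Δ_0 - h_0(2σ_0 + σ_1)/6 = 89/4, c_0 = σ_0/2 = 0, d_0 = (σ_1 - σ_0)/(6h_0) = -29/4. So S'(0) = 89/4.

22.2500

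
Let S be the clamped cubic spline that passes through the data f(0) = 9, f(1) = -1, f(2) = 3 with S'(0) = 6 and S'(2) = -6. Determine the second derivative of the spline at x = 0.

-75

Let M_i = S''(x_i). Step sizes h_i = 1, 1; slopes of the chords Δ_i = (y_(i+1) - y_i)/h_i = -10, 4.
  1·M_0 + 4·M_1 + 1·M_2 = 6(Δ_1 - Δ_0) = 84
Clamped end conditions give two more equations: 2h_0·M_0 + h_0·M_1 = 6(Δ_0 - S'(0)) = -96 and h_1·M_1 + 2h_1·M_2 = 6(S'(2) - Δ_1) = -60.
Hence M_0 = -75, M_1 = 54, M_2 = -57.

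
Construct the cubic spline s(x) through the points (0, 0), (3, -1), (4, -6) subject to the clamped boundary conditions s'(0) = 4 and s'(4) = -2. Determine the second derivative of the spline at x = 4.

Write M_i for s''(x_i). With h_i = 3, 1 and divided differences Δ_i = -1/3, -5, the continuity of s' gives the tridiagonal system
  3·M_0 + 8·M_1 + 1·M_2 = 6(Δ_1 - Δ_0) = -28
Clamped end conditions give two more equations: 2h_0·M_0 + h_0·M_1 = 6(Δ_0 - s'(0)) = -26 and h_1·M_1 + 2h_1·M_2 = 6(s'(4) - Δ_1) = 18.
Solving: M_0 = -7/3, M_1 = -4, M_2 = 11.

11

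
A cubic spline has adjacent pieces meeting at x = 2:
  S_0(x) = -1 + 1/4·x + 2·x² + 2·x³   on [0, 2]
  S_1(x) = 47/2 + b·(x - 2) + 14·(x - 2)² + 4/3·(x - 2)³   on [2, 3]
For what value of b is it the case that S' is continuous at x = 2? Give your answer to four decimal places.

32.2500

S_0'(x) = 1/4 + 4·x + 6·x², so S_0'(2) = 129/4. On the right, S_1'(2) = b, so b = 129/4.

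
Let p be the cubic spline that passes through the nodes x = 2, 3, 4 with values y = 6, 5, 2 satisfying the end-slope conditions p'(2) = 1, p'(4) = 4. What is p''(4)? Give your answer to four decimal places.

25.5000

Let M_i = p''(x_i). Step sizes h_i = 1, 1; slopes of the chords Δ_i = (y_(i+1) - y_i)/h_i = -1, -3.
  1·M_0 + 4·M_1 + 1·M_2 = 6(Δ_1 - Δ_0) = -12
Clamped end conditions give two more equations: 2h_0·M_0 + h_0·M_1 = 6(Δ_0 - p'(2)) = -12 and h_1·M_1 + 2h_1·M_2 = 6(p'(4) - Δ_1) = 42.
Forward elimination and back-substitution give M_0 = -3/2, M_1 = -9, M_2 = 51/2.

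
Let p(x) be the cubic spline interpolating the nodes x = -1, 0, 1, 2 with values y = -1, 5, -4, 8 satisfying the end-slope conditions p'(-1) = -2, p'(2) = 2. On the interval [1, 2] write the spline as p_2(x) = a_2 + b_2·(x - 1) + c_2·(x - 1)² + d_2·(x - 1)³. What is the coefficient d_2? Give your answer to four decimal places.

With M_i denoting the second derivative at x_i, h_i = 1, 1, 1, and Δ_i = (y_(i+1) − y_i)/h_i = 6, -9, 12:
  1·M_0 + 4·M_1 + 1·M_2 = 6(Δ_1 - Δ_0) = -90
  1·M_1 + 4·M_2 + 1·M_3 = 6(Δ_2 - Δ_1) = 126
Clamped end conditions give two more equations: 2h_0·M_0 + h_0·M_1 = 6(Δ_0 - p'(-1)) = 48 and h_2·M_2 + 2h_2·M_3 = 6(p'(2) - Δ_2) = -60.
Hence M_0 = 146/3, M_1 = -148/3, M_2 = 176/3, M_3 = -178/3.
On [1, 2], with p_2(x) = a_2 + b_2·(x - 1) + c_2·(x - 1)² + d_2·(x - 1)³: c_2 = M_2/2 = 88/3, d_2 = (M_3 - M_2)/(6h_2) = -59/3, b_2 = Δ_2 - h_2(2M_2 + M_3)/6 = 7/3.

-19.6667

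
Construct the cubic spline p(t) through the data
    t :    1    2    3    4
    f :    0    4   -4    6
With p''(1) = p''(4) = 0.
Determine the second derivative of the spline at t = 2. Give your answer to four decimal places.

With σ_i denoting the second derivative at x_i, h_i = 1, 1, 1, and Δ_i = (y_(i+1) − y_i)/h_i = 4, -8, 10:
  1·σ_0 + 4·σ_1 + 1·σ_2 = 6(Δ_1 - Δ_0) = -72
  1·σ_1 + 4·σ_2 + 1·σ_3 = 6(Δ_2 - Δ_1) = 108
Natural end conditions: σ_0 = σ_3 = 0.
Hence σ_0 = 0, σ_1 = -132/5, σ_2 = 168/5, σ_3 = 0.

-26.4000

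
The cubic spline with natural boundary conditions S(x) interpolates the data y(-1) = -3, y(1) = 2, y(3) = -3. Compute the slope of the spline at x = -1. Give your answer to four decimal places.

With M_i denoting the second derivative at x_i, h_i = 2, 2, and Δ_i = (y_(i+1) − y_i)/h_i = 5/2, -5/2:
  2·M_0 + 8·M_1 + 2·M_2 = 6(Δ_1 - Δ_0) = -30
Natural end conditions: M_0 = M_2 = 0.
Forward elimination and back-substitution give M_0 = 0, M_1 = -15/4, M_2 = 0.
On [-1, 1], S'(x) = b_0 + 2c_0·(x + 1) + 3d_0·(x + 1)² with b_0 = Δ_0 - h_0(2M_0 + M_1)/6 = 15/4, c_0 = M_0/2 = 0, d_0 = (M_1 - M_0)/(6h_0) = -5/16. So S'(-1) = 15/4.

3.7500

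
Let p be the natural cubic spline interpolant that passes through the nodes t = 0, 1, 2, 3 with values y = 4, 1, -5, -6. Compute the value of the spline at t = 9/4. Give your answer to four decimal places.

Put σ_i = p'' at the i-th knot. Here h = (1, 1, 1) and Δ = (-3, -6, -1), so the interior equations h_(i-1)·σ_(i-1) + 2(h_(i-1)+h_i)·σ_i + h_i·σ_(i+1) = 6(Δ_i − Δ_(i-1)) read
  1·σ_0 + 4·σ_1 + 1·σ_2 = 6(Δ_1 - Δ_0) = -18
  1·σ_1 + 4·σ_2 + 1·σ_3 = 6(Δ_2 - Δ_1) = 30
Natural end conditions: σ_0 = σ_3 = 0.
Solving: σ_0 = 0, σ_1 = -34/5, σ_2 = 46/5, σ_3 = 0.
On [2, 3], p(t) = -5 - 61/15·(t - 2) + 23/5·(t - 2)² - 23/15·(t - 2)³.
With (t - 2) = 1/4: p(9/4) = -1841/320.

-5.7531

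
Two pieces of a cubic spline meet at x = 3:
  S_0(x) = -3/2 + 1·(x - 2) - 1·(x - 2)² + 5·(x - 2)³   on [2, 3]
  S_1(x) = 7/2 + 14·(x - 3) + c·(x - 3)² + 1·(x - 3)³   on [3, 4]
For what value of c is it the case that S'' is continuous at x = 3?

14

S_0''(x) = -2 + 30·(x - 2), so S_0''(3) = 28. On the right, S_1''(3) = 2c, so c = 14.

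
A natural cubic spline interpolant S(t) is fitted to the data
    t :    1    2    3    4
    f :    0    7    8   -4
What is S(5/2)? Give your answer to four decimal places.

Write σ_i for S''(x_i). With h_i = 1, 1, 1 and divided differences Δ_i = 7, 1, -12, the continuity of S' gives the tridiagonal system
  1·σ_0 + 4·σ_1 + 1·σ_2 = 6(Δ_1 - Δ_0) = -36
  1·σ_1 + 4·σ_2 + 1·σ_3 = 6(Δ_2 - Δ_1) = -78
Natural end conditions: σ_0 = σ_3 = 0.
Solving the tridiagonal system: σ_0 = 0, σ_1 = -22/5, σ_2 = -92/5, σ_3 = 0.
On [2, 3], S(t) = 7 + 83/15·(t - 2) - 11/5·(t - 2)² - 7/3·(t - 2)³.
With (t - 2) = 1/2: S(5/2) = 357/40.

8.9250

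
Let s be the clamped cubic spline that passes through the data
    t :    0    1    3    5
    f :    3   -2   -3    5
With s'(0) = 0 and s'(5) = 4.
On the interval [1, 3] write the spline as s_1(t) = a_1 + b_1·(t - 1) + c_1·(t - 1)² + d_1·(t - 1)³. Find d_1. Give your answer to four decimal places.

With M_i denoting the second derivative at x_i, h_i = 1, 2, 2, and Δ_i = (y_(i+1) − y_i)/h_i = -5, -1/2, 4:
  1·M_0 + 6·M_1 + 2·M_2 = 6(Δ_1 - Δ_0) = 27
  2·M_1 + 8·M_2 + 2·M_3 = 6(Δ_2 - Δ_1) = 27
Clamped end conditions give two more equations: 2h_0·M_0 + h_0·M_1 = 6(Δ_0 - s'(0)) = -30 and h_2·M_2 + 2h_2·M_3 = 6(s'(5) - Δ_2) = 0.
Solving: M_0 = -425/23, M_1 = 160/23, M_2 = 43/23, M_3 = -43/46.
On [1, 3], with s_1(t) = a_1 + b_1·(t - 1) + c_1·(t - 1)² + d_1·(t - 1)³: c_1 = M_1/2 = 80/23, d_1 = (M_2 - M_1)/(6h_1) = -39/92, b_1 = Δ_1 - h_1(2M_1 + M_2)/6 = -265/46.

-0.4239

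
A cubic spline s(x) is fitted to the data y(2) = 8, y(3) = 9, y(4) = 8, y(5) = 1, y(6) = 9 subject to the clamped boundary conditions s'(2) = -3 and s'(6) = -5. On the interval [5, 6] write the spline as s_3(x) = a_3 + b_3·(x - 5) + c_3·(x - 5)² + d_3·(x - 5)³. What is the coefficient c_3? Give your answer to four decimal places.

21.1786

With M_i denoting the second derivative at x_i, h_i = 1, 1, 1, 1, and Δ_i = (y_(i+1) − y_i)/h_i = 1, -1, -7, 8:
  1·M_0 + 4·M_1 + 1·M_2 = 6(Δ_1 - Δ_0) = -12
  1·M_1 + 4·M_2 + 1·M_3 = 6(Δ_2 - Δ_1) = -36
  1·M_2 + 4·M_3 + 1·M_4 = 6(Δ_3 - Δ_2) = 90
Clamped end conditions give two more equations: 2h_0·M_0 + h_0·M_1 = 6(Δ_0 - s'(2)) = 24 and h_3·M_3 + 2h_3·M_4 = 6(s'(6) - Δ_3) = -78.
Forward elimination and back-substitution give M_0 = 355/28, M_1 = -19/14, M_2 = -77/4, M_3 = 593/14, M_4 = -1685/28.
On [5, 6], with s_3(x) = a_3 + b_3·(x - 5) + c_3·(x - 5)² + d_3·(x - 5)³: c_3 = M_3/2 = 593/28, d_3 = (M_4 - M_3)/(6h_3) = -957/56, b_3 = Δ_3 - h_3(2M_3 + M_4)/6 = 219/56.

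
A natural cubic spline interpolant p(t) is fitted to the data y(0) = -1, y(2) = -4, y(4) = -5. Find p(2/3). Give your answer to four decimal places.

-2.1481

With M_i denoting the second derivative at x_i, h_i = 2, 2, and Δ_i = (y_(i+1) − y_i)/h_i = -3/2, -1/2:
  2·M_0 + 8·M_1 + 2·M_2 = 6(Δ_1 - Δ_0) = 6
Natural end conditions: M_0 = M_2 = 0.
Solving: M_0 = 0, M_1 = 3/4, M_2 = 0.
On [0, 2], p(t) = -1 - 7/4·t + 0·t² + 1/16·t³.
With t = 2/3: p(2/3) = -58/27.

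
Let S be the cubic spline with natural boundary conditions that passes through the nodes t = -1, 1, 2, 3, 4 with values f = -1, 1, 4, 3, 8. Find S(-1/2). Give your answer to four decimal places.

Let σ_i = S''(x_i). Step sizes h_i = 2, 1, 1, 1; slopes of the chords Δ_i = (y_(i+1) - y_i)/h_i = 1, 3, -1, 5.
  2·σ_0 + 6·σ_1 + 1·σ_2 = 6(Δ_1 - Δ_0) = 12
  1·σ_1 + 4·σ_2 + 1·σ_3 = 6(Δ_2 - Δ_1) = -24
  1·σ_2 + 4·σ_3 + 1·σ_4 = 6(Δ_3 - Δ_2) = 36
Natural end conditions: σ_0 = σ_4 = 0.
Solving the tridiagonal system: σ_0 = 0, σ_1 = 156/43, σ_2 = -420/43, σ_3 = 492/43, σ_4 = 0.
On [-1, 1], S(t) = -1 - 9/43·(t + 1) + 0·(t + 1)² + 13/43·(t + 1)³.
With (t + 1) = 1/2: S(-1/2) = -367/344.

-1.0669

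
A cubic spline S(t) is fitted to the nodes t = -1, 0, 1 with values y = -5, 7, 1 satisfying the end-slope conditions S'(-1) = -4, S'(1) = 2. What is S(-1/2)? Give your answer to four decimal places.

-0.1250

Put m_i = S'' at the i-th knot. Here h = (1, 1) and Δ = (12, -6), so the interior equations h_(i-1)·m_(i-1) + 2(h_(i-1)+h_i)·m_i + h_i·m_(i+1) = 6(Δ_i − Δ_(i-1)) read
  1·m_0 + 4·m_1 + 1·m_2 = 6(Δ_1 - Δ_0) = -108
Clamped end conditions give two more equations: 2h_0·m_0 + h_0·m_1 = 6(Δ_0 - S'(-1)) = 96 and h_1·m_1 + 2h_1·m_2 = 6(S'(1) - Δ_1) = 48.
Solving the tridiagonal system: m_0 = 78, m_1 = -60, m_2 = 54.
On [-1, 0], S(t) = -5 - 4·(t + 1) + 39·(t + 1)² - 23·(t + 1)³.
With (t + 1) = 1/2: S(-1/2) = -1/8.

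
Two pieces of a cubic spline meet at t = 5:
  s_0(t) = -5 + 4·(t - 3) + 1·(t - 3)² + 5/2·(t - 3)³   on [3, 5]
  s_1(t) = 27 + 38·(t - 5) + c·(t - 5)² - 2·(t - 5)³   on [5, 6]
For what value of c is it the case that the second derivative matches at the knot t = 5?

s_0''(t) = 2 + 15·(t - 3), so s_0''(5) = 32. On the right, s_1''(5) = 2c, so c = 16.

16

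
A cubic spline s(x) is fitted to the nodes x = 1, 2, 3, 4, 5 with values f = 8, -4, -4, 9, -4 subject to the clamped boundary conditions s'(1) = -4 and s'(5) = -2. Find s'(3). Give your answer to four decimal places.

Put M_i = s'' at the i-th knot. Here h = (1, 1, 1, 1) and Δ = (-12, 0, 13, -13), so the interior equations h_(i-1)·M_(i-1) + 2(h_(i-1)+h_i)·M_i + h_i·M_(i+1) = 6(Δ_i − Δ_(i-1)) read
  1·M_0 + 4·M_1 + 1·M_2 = 6(Δ_1 - Δ_0) = 72
  1·M_1 + 4·M_2 + 1·M_3 = 6(Δ_2 - Δ_1) = 78
  1·M_2 + 4·M_3 + 1·M_4 = 6(Δ_3 - Δ_2) = -156
Clamped end conditions give two more equations: 2h_0·M_0 + h_0·M_1 = 6(Δ_0 - s'(1)) = -48 and h_3·M_3 + 2h_3·M_4 = 6(s'(5) - Δ_3) = 66.
Forward elimination and back-substitution give M_0 = -467/14, M_1 = 131/7, M_2 = 61/2, M_3 = -439/7, M_4 = 901/14.
On [3, 4], s'(x) = b_2 + 2c_2·(x - 3) + 3d_2·(x - 3)² with b_2 = Δ_2 - h_2(2M_2 + M_3)/6 = 93/7, c_2 = M_2/2 = 61/4, d_2 = (M_3 - M_2)/(6h_2) = -435/28. So s'(3) = 93/7.

13.2857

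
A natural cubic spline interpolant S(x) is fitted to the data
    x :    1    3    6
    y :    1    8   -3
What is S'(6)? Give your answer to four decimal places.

Let σ_i = S''(x_i). Step sizes h_i = 2, 3; slopes of the chords Δ_i = (y_(i+1) - y_i)/h_i = 7/2, -11/3.
  2·σ_0 + 10·σ_1 + 3·σ_2 = 6(Δ_1 - Δ_0) = -43
Natural end conditions: σ_0 = σ_2 = 0.
Solving the tridiagonal system: σ_0 = 0, σ_1 = -43/10, σ_2 = 0.
On [3, 6], S'(x) = b_1 + 2c_1·(x - 3) + 3d_1·(x - 3)² with b_1 = Δ_1 - h_1(2σ_1 + σ_2)/6 = 19/30, c_1 = σ_1/2 = -43/20, d_1 = (σ_2 - σ_1)/(6h_1) = 43/180. So S'(6) = -349/60.

-5.8167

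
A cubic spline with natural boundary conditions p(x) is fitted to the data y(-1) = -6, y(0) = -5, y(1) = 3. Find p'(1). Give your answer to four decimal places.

With M_i denoting the second derivative at x_i, h_i = 1, 1, and Δ_i = (y_(i+1) − y_i)/h_i = 1, 8:
  1·M_0 + 4·M_1 + 1·M_2 = 6(Δ_1 - Δ_0) = 42
Natural end conditions: M_0 = M_2 = 0.
Solving: M_0 = 0, M_1 = 21/2, M_2 = 0.
On [0, 1], p'(x) = b_1 + 2c_1·x + 3d_1·x² with b_1 = Δ_1 - h_1(2M_1 + M_2)/6 = 9/2, c_1 = M_1/2 = 21/4, d_1 = (M_2 - M_1)/(6h_1) = -7/4. So p'(1) = 39/4.

9.7500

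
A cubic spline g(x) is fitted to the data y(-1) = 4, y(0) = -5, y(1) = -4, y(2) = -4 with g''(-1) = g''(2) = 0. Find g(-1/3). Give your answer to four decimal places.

Write σ_i for g''(x_i). With h_i = 1, 1, 1 and divided differences Δ_i = -9, 1, 0, the continuity of g' gives the tridiagonal system
  1·σ_0 + 4·σ_1 + 1·σ_2 = 6(Δ_1 - Δ_0) = 60
  1·σ_1 + 4·σ_2 + 1·σ_3 = 6(Δ_2 - Δ_1) = -6
Natural end conditions: σ_0 = σ_3 = 0.
Solving: σ_0 = 0, σ_1 = 82/5, σ_2 = -28/5, σ_3 = 0.
On [-1, 0], g(x) = 4 - 176/15·(x + 1) + 0·(x + 1)² + 41/15·(x + 1)³.
With (x + 1) = 2/3: g(-1/3) = -244/81.

-3.0123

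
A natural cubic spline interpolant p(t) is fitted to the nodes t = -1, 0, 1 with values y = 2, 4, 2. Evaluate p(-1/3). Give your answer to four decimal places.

Put M_i = p'' at the i-th knot. Here h = (1, 1) and Δ = (2, -2), so the interior equations h_(i-1)·M_(i-1) + 2(h_(i-1)+h_i)·M_i + h_i·M_(i+1) = 6(Δ_i − Δ_(i-1)) read
  1·M_0 + 4·M_1 + 1·M_2 = 6(Δ_1 - Δ_0) = -24
Natural end conditions: M_0 = M_2 = 0.
Hence M_0 = 0, M_1 = -6, M_2 = 0.
On [-1, 0], p(t) = 2 + 3·(t + 1) + 0·(t + 1)² - 1·(t + 1)³.
With (t + 1) = 2/3: p(-1/3) = 100/27.

3.7037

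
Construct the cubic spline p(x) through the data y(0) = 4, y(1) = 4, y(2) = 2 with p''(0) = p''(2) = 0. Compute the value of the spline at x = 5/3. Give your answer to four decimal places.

2.8148

With M_i denoting the second derivative at x_i, h_i = 1, 1, and Δ_i = (y_(i+1) − y_i)/h_i = 0, -2:
  1·M_0 + 4·M_1 + 1·M_2 = 6(Δ_1 - Δ_0) = -12
Natural end conditions: M_0 = M_2 = 0.
Solving the tridiagonal system: M_0 = 0, M_1 = -3, M_2 = 0.
On [1, 2], p(x) = 4 - 1·(x - 1) - 3/2·(x - 1)² + 1/2·(x - 1)³.
With (x - 1) = 2/3: p(5/3) = 76/27.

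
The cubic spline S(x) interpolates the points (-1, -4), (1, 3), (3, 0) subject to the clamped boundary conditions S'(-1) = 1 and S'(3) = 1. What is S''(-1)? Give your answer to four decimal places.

7.5000

Let M_i = S''(x_i). Step sizes h_i = 2, 2; slopes of the chords Δ_i = (y_(i+1) - y_i)/h_i = 7/2, -3/2.
  2·M_0 + 8·M_1 + 2·M_2 = 6(Δ_1 - Δ_0) = -30
Clamped end conditions give two more equations: 2h_0·M_0 + h_0·M_1 = 6(Δ_0 - S'(-1)) = 15 and h_1·M_1 + 2h_1·M_2 = 6(S'(3) - Δ_1) = 15.
Forward elimination and back-substitution give M_0 = 15/2, M_1 = -15/2, M_2 = 15/2.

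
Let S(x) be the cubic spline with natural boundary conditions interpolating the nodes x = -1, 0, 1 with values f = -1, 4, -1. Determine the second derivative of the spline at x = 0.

Put M_i = S'' at the i-th knot. Here h = (1, 1) and Δ = (5, -5), so the interior equations h_(i-1)·M_(i-1) + 2(h_(i-1)+h_i)·M_i + h_i·M_(i+1) = 6(Δ_i − Δ_(i-1)) read
  1·M_0 + 4·M_1 + 1·M_2 = 6(Δ_1 - Δ_0) = -60
Natural end conditions: M_0 = M_2 = 0.
Solving: M_0 = 0, M_1 = -15, M_2 = 0.

-15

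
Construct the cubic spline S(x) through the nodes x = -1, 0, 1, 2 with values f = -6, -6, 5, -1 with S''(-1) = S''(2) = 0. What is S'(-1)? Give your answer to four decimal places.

-4.0667

With m_i denoting the second derivative at x_i, h_i = 1, 1, 1, and Δ_i = (y_(i+1) − y_i)/h_i = 0, 11, -6:
  1·m_0 + 4·m_1 + 1·m_2 = 6(Δ_1 - Δ_0) = 66
  1·m_1 + 4·m_2 + 1·m_3 = 6(Δ_2 - Δ_1) = -102
Natural end conditions: m_0 = m_3 = 0.
Forward elimination and back-substitution give m_0 = 0, m_1 = 122/5, m_2 = -158/5, m_3 = 0.
On [-1, 0], S'(x) = b_0 + 2c_0·(x + 1) + 3d_0·(x + 1)² with b_0 = Δ_0 - h_0(2m_0 + m_1)/6 = -61/15, c_0 = m_0/2 = 0, d_0 = (m_1 - m_0)/(6h_0) = 61/15. So S'(-1) = -61/15.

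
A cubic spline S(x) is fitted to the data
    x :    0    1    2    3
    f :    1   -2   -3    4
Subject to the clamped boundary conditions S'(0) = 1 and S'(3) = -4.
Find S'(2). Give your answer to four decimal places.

6.7333

Write σ_i for S''(x_i). With h_i = 1, 1, 1 and divided differences Δ_i = -3, -1, 7, the continuity of S' gives the tridiagonal system
  1·σ_0 + 4·σ_1 + 1·σ_2 = 6(Δ_1 - Δ_0) = 12
  1·σ_1 + 4·σ_2 + 1·σ_3 = 6(Δ_2 - Δ_1) = 48
Clamped end conditions give two more equations: 2h_0·σ_0 + h_0·σ_1 = 6(Δ_0 - S'(0)) = -24 and h_2·σ_2 + 2h_2·σ_3 = 6(S'(3) - Δ_2) = -66.
Solving: σ_0 = -182/15, σ_1 = 4/15, σ_2 = 346/15, σ_3 = -668/15.
On [2, 3], S'(x) = b_2 + 2c_2·(x - 2) + 3d_2·(x - 2)² with b_2 = Δ_2 - h_2(2σ_2 + σ_3)/6 = 101/15, c_2 = σ_2/2 = 173/15, d_2 = (σ_3 - σ_2)/(6h_2) = -169/15. So S'(2) = 101/15.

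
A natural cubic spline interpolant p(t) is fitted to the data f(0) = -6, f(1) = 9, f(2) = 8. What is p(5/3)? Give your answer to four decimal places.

Write M_i for p''(x_i). With h_i = 1, 1 and divided differences Δ_i = 15, -1, the continuity of p' gives the tridiagonal system
  1·M_0 + 4·M_1 + 1·M_2 = 6(Δ_1 - Δ_0) = -96
Natural end conditions: M_0 = M_2 = 0.
Forward elimination and back-substitution give M_0 = 0, M_1 = -24, M_2 = 0.
On [1, 2], p(t) = 9 + 7·(t - 1) - 12·(t - 1)² + 4·(t - 1)³.
With (t - 1) = 2/3: p(5/3) = 257/27.

9.5185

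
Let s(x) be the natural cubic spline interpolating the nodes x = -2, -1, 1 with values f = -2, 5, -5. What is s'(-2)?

9

With M_i denoting the second derivative at x_i, h_i = 1, 2, and Δ_i = (y_(i+1) − y_i)/h_i = 7, -5:
  1·M_0 + 6·M_1 + 2·M_2 = 6(Δ_1 - Δ_0) = -72
Natural end conditions: M_0 = M_2 = 0.
Forward elimination and back-substitution give M_0 = 0, M_1 = -12, M_2 = 0.
On [-2, -1], s'(x) = b_0 + 2c_0·(x + 2) + 3d_0·(x + 2)² with b_0 = Δ_0 - h_0(2M_0 + M_1)/6 = 9, c_0 = M_0/2 = 0, d_0 = (M_1 - M_0)/(6h_0) = -2. So s'(-2) = 9.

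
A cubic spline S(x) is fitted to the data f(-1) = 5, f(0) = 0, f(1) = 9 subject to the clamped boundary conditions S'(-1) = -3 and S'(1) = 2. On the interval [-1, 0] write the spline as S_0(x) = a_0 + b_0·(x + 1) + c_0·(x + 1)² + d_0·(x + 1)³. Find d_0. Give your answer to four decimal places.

Write M_i for S''(x_i). With h_i = 1, 1 and divided differences Δ_i = -5, 9, the continuity of S' gives the tridiagonal system
  1·M_0 + 4·M_1 + 1·M_2 = 6(Δ_1 - Δ_0) = 84
Clamped end conditions give two more equations: 2h_0·M_0 + h_0·M_1 = 6(Δ_0 - S'(-1)) = -12 and h_1·M_1 + 2h_1·M_2 = 6(S'(1) - Δ_1) = -42.
Forward elimination and back-substitution give M_0 = -49/2, M_1 = 37, M_2 = -79/2.
On [-1, 0], with S_0(x) = a_0 + b_0·(x + 1) + c_0·(x + 1)² + d_0·(x + 1)³: c_0 = M_0/2 = -49/4, d_0 = (M_1 - M_0)/(6h_0) = 41/4, b_0 = Δ_0 - h_0(2M_0 + M_1)/6 = -3.

10.2500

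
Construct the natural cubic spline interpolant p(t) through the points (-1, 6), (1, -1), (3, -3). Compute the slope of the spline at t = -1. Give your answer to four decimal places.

-4.1250

Put M_i = p'' at the i-th knot. Here h = (2, 2) and Δ = (-7/2, -1), so the interior equations h_(i-1)·M_(i-1) + 2(h_(i-1)+h_i)·M_i + h_i·M_(i+1) = 6(Δ_i − Δ_(i-1)) read
  2·M_0 + 8·M_1 + 2·M_2 = 6(Δ_1 - Δ_0) = 15
Natural end conditions: M_0 = M_2 = 0.
Forward elimination and back-substitution give M_0 = 0, M_1 = 15/8, M_2 = 0.
On [-1, 1], p'(t) = b_0 + 2c_0·(t + 1) + 3d_0·(t + 1)² with b_0 = Δ_0 - h_0(2M_0 + M_1)/6 = -33/8, c_0 = M_0/2 = 0, d_0 = (M_1 - M_0)/(6h_0) = 5/32. So p'(-1) = -33/8.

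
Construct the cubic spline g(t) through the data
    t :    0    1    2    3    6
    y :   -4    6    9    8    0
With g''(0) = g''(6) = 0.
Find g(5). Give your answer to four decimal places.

3.0345

With M_i denoting the second derivative at x_i, h_i = 1, 1, 1, 3, and Δ_i = (y_(i+1) − y_i)/h_i = 10, 3, -1, -8/3:
  1·M_0 + 4·M_1 + 1·M_2 = 6(Δ_1 - Δ_0) = -42
  1·M_1 + 4·M_2 + 1·M_3 = 6(Δ_2 - Δ_1) = -24
  1·M_2 + 8·M_3 + 3·M_4 = 6(Δ_3 - Δ_2) = -10
Natural end conditions: M_0 = M_4 = 0.
Solving the tridiagonal system: M_0 = 0, M_1 = -280/29, M_2 = -98/29, M_3 = -24/29, M_4 = 0.
On [3, 6], g(t) = 8 - 160/87·(t - 3) - 12/29·(t - 3)² + 4/87·(t - 3)³.
With (t - 3) = 2: g(5) = 88/29.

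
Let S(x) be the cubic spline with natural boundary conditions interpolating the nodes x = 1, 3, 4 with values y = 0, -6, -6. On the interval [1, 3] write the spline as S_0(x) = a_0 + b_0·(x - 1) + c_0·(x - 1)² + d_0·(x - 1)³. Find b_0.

-4

Let M_i = S''(x_i). Step sizes h_i = 2, 1; slopes of the chords Δ_i = (y_(i+1) - y_i)/h_i = -3, 0.
  2·M_0 + 6·M_1 + 1·M_2 = 6(Δ_1 - Δ_0) = 18
Natural end conditions: M_0 = M_2 = 0.
Hence M_0 = 0, M_1 = 3, M_2 = 0.
On [1, 3], with S_0(x) = a_0 + b_0·(x - 1) + c_0·(x - 1)² + d_0·(x - 1)³: c_0 = M_0/2 = 0, d_0 = (M_1 - M_0)/(6h_0) = 1/4, b_0 = Δ_0 - h_0(2M_0 + M_1)/6 = -4.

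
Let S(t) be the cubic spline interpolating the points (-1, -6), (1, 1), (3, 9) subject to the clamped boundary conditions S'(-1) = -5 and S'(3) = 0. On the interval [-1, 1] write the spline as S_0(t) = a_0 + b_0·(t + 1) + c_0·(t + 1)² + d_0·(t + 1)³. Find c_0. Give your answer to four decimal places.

6.8125

With σ_i denoting the second derivative at x_i, h_i = 2, 2, and Δ_i = (y_(i+1) − y_i)/h_i = 7/2, 4:
  2·σ_0 + 8·σ_1 + 2·σ_2 = 6(Δ_1 - Δ_0) = 3
Clamped end conditions give two more equations: 2h_0·σ_0 + h_0·σ_1 = 6(Δ_0 - S'(-1)) = 51 and h_1·σ_1 + 2h_1·σ_2 = 6(S'(3) - Δ_1) = -24.
Solving the tridiagonal system: σ_0 = 109/8, σ_1 = -7/4, σ_2 = -41/8.
On [-1, 1], with S_0(t) = a_0 + b_0·(t + 1) + c_0·(t + 1)² + d_0·(t + 1)³: c_0 = σ_0/2 = 109/16, d_0 = (σ_1 - σ_0)/(6h_0) = -41/32, b_0 = Δ_0 - h_0(2σ_0 + σ_1)/6 = -5.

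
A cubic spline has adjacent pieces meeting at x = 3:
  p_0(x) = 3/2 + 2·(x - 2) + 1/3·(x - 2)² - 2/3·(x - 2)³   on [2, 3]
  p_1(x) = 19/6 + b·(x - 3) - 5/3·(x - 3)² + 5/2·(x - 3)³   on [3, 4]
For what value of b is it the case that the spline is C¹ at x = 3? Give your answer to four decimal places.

0.6667

p_0'(x) = 2 + 2/3·(x - 2) - 2·(x - 2)², so p_0'(3) = 2/3. On the right, p_1'(3) = b, so b = 2/3.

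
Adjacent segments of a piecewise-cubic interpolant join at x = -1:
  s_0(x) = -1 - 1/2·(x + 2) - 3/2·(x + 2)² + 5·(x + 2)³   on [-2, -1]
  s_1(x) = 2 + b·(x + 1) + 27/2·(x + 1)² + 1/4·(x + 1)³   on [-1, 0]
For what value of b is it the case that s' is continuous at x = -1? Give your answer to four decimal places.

s_0'(x) = -1/2 - 3·(x + 2) + 15·(x + 2)², so s_0'(-1) = 23/2. On the right, s_1'(-1) = b, so b = 23/2.

11.5000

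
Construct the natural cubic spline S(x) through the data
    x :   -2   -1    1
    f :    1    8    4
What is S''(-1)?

-9

Let σ_i = S''(x_i). Step sizes h_i = 1, 2; slopes of the chords Δ_i = (y_(i+1) - y_i)/h_i = 7, -2.
  1·σ_0 + 6·σ_1 + 2·σ_2 = 6(Δ_1 - Δ_0) = -54
Natural end conditions: σ_0 = σ_2 = 0.
Hence σ_0 = 0, σ_1 = -9, σ_2 = 0.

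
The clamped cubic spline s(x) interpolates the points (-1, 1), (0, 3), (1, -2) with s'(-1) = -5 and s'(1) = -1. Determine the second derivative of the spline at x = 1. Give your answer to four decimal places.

Put M_i = s'' at the i-th knot. Here h = (1, 1) and Δ = (2, -5), so the interior equations h_(i-1)·M_(i-1) + 2(h_(i-1)+h_i)·M_i + h_i·M_(i+1) = 6(Δ_i − Δ_(i-1)) read
  1·M_0 + 4·M_1 + 1·M_2 = 6(Δ_1 - Δ_0) = -42
Clamped end conditions give two more equations: 2h_0·M_0 + h_0·M_1 = 6(Δ_0 - s'(-1)) = 42 and h_1·M_1 + 2h_1·M_2 = 6(s'(1) - Δ_1) = 24.
Solving: M_0 = 67/2, M_1 = -25, M_2 = 49/2.

24.5000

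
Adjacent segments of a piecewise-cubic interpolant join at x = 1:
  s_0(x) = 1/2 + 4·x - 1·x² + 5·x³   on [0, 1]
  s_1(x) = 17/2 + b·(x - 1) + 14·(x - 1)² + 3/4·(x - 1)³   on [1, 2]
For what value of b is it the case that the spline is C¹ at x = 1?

s_0'(x) = 4 - 2·x + 15·x², so s_0'(1) = 17. On the right, s_1'(1) = b, so b = 17.

17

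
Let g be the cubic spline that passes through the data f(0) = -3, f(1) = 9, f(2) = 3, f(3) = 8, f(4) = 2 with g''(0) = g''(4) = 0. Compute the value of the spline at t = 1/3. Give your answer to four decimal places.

2.7196

With m_i denoting the second derivative at x_i, h_i = 1, 1, 1, 1, and Δ_i = (y_(i+1) − y_i)/h_i = 12, -6, 5, -6:
  1·m_0 + 4·m_1 + 1·m_2 = 6(Δ_1 - Δ_0) = -108
  1·m_1 + 4·m_2 + 1·m_3 = 6(Δ_2 - Δ_1) = 66
  1·m_2 + 4·m_3 + 1·m_4 = 6(Δ_3 - Δ_2) = -66
Natural end conditions: m_0 = m_4 = 0.
Forward elimination and back-substitution give m_0 = 0, m_1 = -975/28, m_2 = 219/7, m_3 = -681/28, m_4 = 0.
On [0, 1], g(t) = -3 + 997/56·t + 0·t² - 325/56·t³.
With t = 1/3: g(1/3) = 514/189.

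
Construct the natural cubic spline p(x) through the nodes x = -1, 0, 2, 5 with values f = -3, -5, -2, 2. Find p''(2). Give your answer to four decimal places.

With M_i denoting the second derivative at x_i, h_i = 1, 2, 3, and Δ_i = (y_(i+1) − y_i)/h_i = -2, 3/2, 4/3:
  1·M_0 + 6·M_1 + 2·M_2 = 6(Δ_1 - Δ_0) = 21
  2·M_1 + 10·M_2 + 3·M_3 = 6(Δ_2 - Δ_1) = -1
Natural end conditions: M_0 = M_3 = 0.
Solving the tridiagonal system: M_0 = 0, M_1 = 53/14, M_2 = -6/7, M_3 = 0.

-0.8571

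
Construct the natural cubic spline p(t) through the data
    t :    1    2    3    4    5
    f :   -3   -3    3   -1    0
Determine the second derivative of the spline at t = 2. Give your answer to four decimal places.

14.4643

Let M_i = p''(x_i). Step sizes h_i = 1, 1, 1, 1; slopes of the chords Δ_i = (y_(i+1) - y_i)/h_i = 0, 6, -4, 1.
  1·M_0 + 4·M_1 + 1·M_2 = 6(Δ_1 - Δ_0) = 36
  1·M_1 + 4·M_2 + 1·M_3 = 6(Δ_2 - Δ_1) = -60
  1·M_2 + 4·M_3 + 1·M_4 = 6(Δ_3 - Δ_2) = 30
Natural end conditions: M_0 = M_4 = 0.
Solving the tridiagonal system: M_0 = 0, M_1 = 405/28, M_2 = -153/7, M_3 = 363/28, M_4 = 0.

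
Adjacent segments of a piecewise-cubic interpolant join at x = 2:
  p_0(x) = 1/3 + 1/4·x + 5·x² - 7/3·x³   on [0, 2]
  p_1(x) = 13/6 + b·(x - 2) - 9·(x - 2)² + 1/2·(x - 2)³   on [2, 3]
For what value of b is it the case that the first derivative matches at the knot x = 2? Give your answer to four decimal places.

p_0'(x) = 1/4 + 10·x - 7·x², so p_0'(2) = -31/4. On the right, p_1'(2) = b, so b = -31/4.

-7.7500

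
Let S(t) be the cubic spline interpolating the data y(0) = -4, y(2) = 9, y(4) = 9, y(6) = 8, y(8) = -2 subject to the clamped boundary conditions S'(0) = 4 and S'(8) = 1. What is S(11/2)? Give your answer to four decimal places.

9.3398

Write M_i for S''(x_i). With h_i = 2, 2, 2, 2 and divided differences Δ_i = 13/2, 0, -1/2, -5, the continuity of S' gives the tridiagonal system
  2·M_0 + 8·M_1 + 2·M_2 = 6(Δ_1 - Δ_0) = -39
  2·M_1 + 8·M_2 + 2·M_3 = 6(Δ_2 - Δ_1) = -3
  2·M_2 + 8·M_3 + 2·M_4 = 6(Δ_3 - Δ_2) = -27
Clamped end conditions give two more equations: 2h_0·M_0 + h_0·M_1 = 6(Δ_0 - S'(0)) = 15 and h_3·M_3 + 2h_3·M_4 = 6(S'(8) - Δ_3) = 36.
Solving the tridiagonal system: M_0 = 423/56, M_1 = -213/28, M_2 = 27/8, M_3 = -207/28, M_4 = 711/56.
On [4, 6], S(t) = 9 - 2/7·(t - 4) + 27/16·(t - 4)² - 201/224·(t - 4)³.
With (t - 4) = 3/2: S(11/2) = 2391/256.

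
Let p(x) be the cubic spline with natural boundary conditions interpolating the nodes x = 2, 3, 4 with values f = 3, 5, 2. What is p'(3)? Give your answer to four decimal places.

-0.5000

Put M_i = p'' at the i-th knot. Here h = (1, 1) and Δ = (2, -3), so the interior equations h_(i-1)·M_(i-1) + 2(h_(i-1)+h_i)·M_i + h_i·M_(i+1) = 6(Δ_i − Δ_(i-1)) read
  1·M_0 + 4·M_1 + 1·M_2 = 6(Δ_1 - Δ_0) = -30
Natural end conditions: M_0 = M_2 = 0.
Hence M_0 = 0, M_1 = -15/2, M_2 = 0.
On [3, 4], p'(x) = b_1 + 2c_1·(x - 3) + 3d_1·(x - 3)² with b_1 = Δ_1 - h_1(2M_1 + M_2)/6 = -1/2, c_1 = M_1/2 = -15/4, d_1 = (M_2 - M_1)/(6h_1) = 5/4. So p'(3) = -1/2.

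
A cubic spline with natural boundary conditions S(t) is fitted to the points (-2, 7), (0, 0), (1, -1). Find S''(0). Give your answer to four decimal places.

2.5000

With M_i denoting the second derivative at x_i, h_i = 2, 1, and Δ_i = (y_(i+1) − y_i)/h_i = -7/2, -1:
  2·M_0 + 6·M_1 + 1·M_2 = 6(Δ_1 - Δ_0) = 15
Natural end conditions: M_0 = M_2 = 0.
Hence M_0 = 0, M_1 = 5/2, M_2 = 0.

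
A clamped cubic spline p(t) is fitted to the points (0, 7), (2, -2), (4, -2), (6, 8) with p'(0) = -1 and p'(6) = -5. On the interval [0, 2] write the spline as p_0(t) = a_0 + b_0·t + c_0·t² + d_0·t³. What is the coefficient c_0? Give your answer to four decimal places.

-3.4167

Let M_i = p''(x_i). Step sizes h_i = 2, 2, 2; slopes of the chords Δ_i = (y_(i+1) - y_i)/h_i = -9/2, 0, 5.
  2·M_0 + 8·M_1 + 2·M_2 = 6(Δ_1 - Δ_0) = 27
  2·M_1 + 8·M_2 + 2·M_3 = 6(Δ_2 - Δ_1) = 30
Clamped end conditions give two more equations: 2h_0·M_0 + h_0·M_1 = 6(Δ_0 - p'(0)) = -21 and h_2·M_2 + 2h_2·M_3 = 6(p'(6) - Δ_2) = -60.
Solving the tridiagonal system: M_0 = -41/6, M_1 = 19/6, M_2 = 23/3, M_3 = -113/6.
On [0, 2], with p_0(t) = a_0 + b_0·t + c_0·t² + d_0·t³: c_0 = M_0/2 = -41/12, d_0 = (M_1 - M_0)/(6h_0) = 5/6, b_0 = Δ_0 - h_0(2M_0 + M_1)/6 = -1.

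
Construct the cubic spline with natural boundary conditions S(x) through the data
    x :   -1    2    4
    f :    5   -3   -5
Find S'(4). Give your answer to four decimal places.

-0.6667

With M_i denoting the second derivative at x_i, h_i = 3, 2, and Δ_i = (y_(i+1) − y_i)/h_i = -8/3, -1:
  3·M_0 + 10·M_1 + 2·M_2 = 6(Δ_1 - Δ_0) = 10
Natural end conditions: M_0 = M_2 = 0.
Forward elimination and back-substitution give M_0 = 0, M_1 = 1, M_2 = 0.
On [2, 4], S'(x) = b_1 + 2c_1·(x - 2) + 3d_1·(x - 2)² with b_1 = Δ_1 - h_1(2M_1 + M_2)/6 = -5/3, c_1 = M_1/2 = 1/2, d_1 = (M_2 - M_1)/(6h_1) = -1/12. So S'(4) = -2/3.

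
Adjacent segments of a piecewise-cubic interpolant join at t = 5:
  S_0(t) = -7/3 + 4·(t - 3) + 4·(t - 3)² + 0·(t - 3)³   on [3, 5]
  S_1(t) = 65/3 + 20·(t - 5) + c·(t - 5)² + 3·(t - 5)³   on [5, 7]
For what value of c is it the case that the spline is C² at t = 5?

S_0''(t) = 8 + 0·(t - 3), so S_0''(5) = 8. On the right, S_1''(5) = 2c, so c = 4.

4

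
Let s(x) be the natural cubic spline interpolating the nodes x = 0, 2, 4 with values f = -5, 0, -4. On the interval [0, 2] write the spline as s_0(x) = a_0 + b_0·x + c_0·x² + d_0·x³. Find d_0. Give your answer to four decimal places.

-0.2813

Write σ_i for s''(x_i). With h_i = 2, 2 and divided differences Δ_i = 5/2, -2, the continuity of s' gives the tridiagonal system
  2·σ_0 + 8·σ_1 + 2·σ_2 = 6(Δ_1 - Δ_0) = -27
Natural end conditions: σ_0 = σ_2 = 0.
Hence σ_0 = 0, σ_1 = -27/8, σ_2 = 0.
On [0, 2], with s_0(x) = a_0 + b_0·x + c_0·x² + d_0·x³: c_0 = σ_0/2 = 0, d_0 = (σ_1 - σ_0)/(6h_0) = -9/32, b_0 = Δ_0 - h_0(2σ_0 + σ_1)/6 = 29/8.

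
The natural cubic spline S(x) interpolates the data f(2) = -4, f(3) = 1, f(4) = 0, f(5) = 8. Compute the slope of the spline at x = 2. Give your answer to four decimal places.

With M_i denoting the second derivative at x_i, h_i = 1, 1, 1, and Δ_i = (y_(i+1) − y_i)/h_i = 5, -1, 8:
  1·M_0 + 4·M_1 + 1·M_2 = 6(Δ_1 - Δ_0) = -36
  1·M_1 + 4·M_2 + 1·M_3 = 6(Δ_2 - Δ_1) = 54
Natural end conditions: M_0 = M_3 = 0.
Hence M_0 = 0, M_1 = -66/5, M_2 = 84/5, M_3 = 0.
On [2, 3], S'(x) = b_0 + 2c_0·(x - 2) + 3d_0·(x - 2)² with b_0 = Δ_0 - h_0(2M_0 + M_1)/6 = 36/5, c_0 = M_0/2 = 0, d_0 = (M_1 - M_0)/(6h_0) = -11/5. So S'(2) = 36/5.

7.2000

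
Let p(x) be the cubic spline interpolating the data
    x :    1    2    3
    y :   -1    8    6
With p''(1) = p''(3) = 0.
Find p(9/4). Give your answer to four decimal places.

8.4023

Let M_i = p''(x_i). Step sizes h_i = 1, 1; slopes of the chords Δ_i = (y_(i+1) - y_i)/h_i = 9, -2.
  1·M_0 + 4·M_1 + 1·M_2 = 6(Δ_1 - Δ_0) = -66
Natural end conditions: M_0 = M_2 = 0.
Hence M_0 = 0, M_1 = -33/2, M_2 = 0.
On [2, 3], p(x) = 8 + 7/2·(x - 2) - 33/4·(x - 2)² + 11/4·(x - 2)³.
With (x - 2) = 1/4: p(9/4) = 2151/256.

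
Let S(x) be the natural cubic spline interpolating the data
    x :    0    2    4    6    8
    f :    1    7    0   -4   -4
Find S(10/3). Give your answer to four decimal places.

2.8519

Put σ_i = S'' at the i-th knot. Here h = (2, 2, 2, 2) and Δ = (3, -7/2, -2, 0), so the interior equations h_(i-1)·σ_(i-1) + 2(h_(i-1)+h_i)·σ_i + h_i·σ_(i+1) = 6(Δ_i − Δ_(i-1)) read
  2·σ_0 + 8·σ_1 + 2·σ_2 = 6(Δ_1 - Δ_0) = -39
  2·σ_1 + 8·σ_2 + 2·σ_3 = 6(Δ_2 - Δ_1) = 9
  2·σ_2 + 8·σ_3 + 2·σ_4 = 6(Δ_3 - Δ_2) = 12
Natural end conditions: σ_0 = σ_4 = 0.
Solving: σ_0 = 0, σ_1 = -87/16, σ_2 = 9/4, σ_3 = 15/16, σ_4 = 0.
On [2, 4], S(x) = 7 - 5/8·(x - 2) - 87/32·(x - 2)² + 41/64·(x - 2)³.
With (x - 2) = 4/3: S(10/3) = 77/27.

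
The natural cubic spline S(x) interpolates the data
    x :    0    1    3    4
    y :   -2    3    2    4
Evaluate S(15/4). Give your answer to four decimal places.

Write M_i for S''(x_i). With h_i = 1, 2, 1 and divided differences Δ_i = 5, -1/2, 2, the continuity of S' gives the tridiagonal system
  1·M_0 + 6·M_1 + 2·M_2 = 6(Δ_1 - Δ_0) = -33
  2·M_1 + 6·M_2 + 1·M_3 = 6(Δ_2 - Δ_1) = 15
Natural end conditions: M_0 = M_3 = 0.
Solving: M_0 = 0, M_1 = -57/8, M_2 = 39/8, M_3 = 0.
On [3, 4], S(x) = 2 + 3/8·(x - 3) + 39/16·(x - 3)² - 13/16·(x - 3)³.
With (x - 3) = 3/4: S(15/4) = 3389/1024.

3.3096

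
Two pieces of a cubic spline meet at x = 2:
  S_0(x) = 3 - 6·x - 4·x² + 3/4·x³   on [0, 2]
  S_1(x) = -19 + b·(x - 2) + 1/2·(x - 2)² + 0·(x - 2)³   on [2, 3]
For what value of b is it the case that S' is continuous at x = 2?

S_0'(x) = -6 - 8·x + 9/4·x², so S_0'(2) = -13. On the right, S_1'(2) = b, so b = -13.

-13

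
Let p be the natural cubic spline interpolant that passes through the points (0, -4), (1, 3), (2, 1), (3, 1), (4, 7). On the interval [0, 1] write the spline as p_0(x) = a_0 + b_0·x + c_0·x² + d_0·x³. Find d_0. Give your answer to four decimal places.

Put M_i = p'' at the i-th knot. Here h = (1, 1, 1, 1) and Δ = (7, -2, 0, 6), so the interior equations h_(i-1)·M_(i-1) + 2(h_(i-1)+h_i)·M_i + h_i·M_(i+1) = 6(Δ_i − Δ_(i-1)) read
  1·M_0 + 4·M_1 + 1·M_2 = 6(Δ_1 - Δ_0) = -54
  1·M_1 + 4·M_2 + 1·M_3 = 6(Δ_2 - Δ_1) = 12
  1·M_2 + 4·M_3 + 1·M_4 = 6(Δ_3 - Δ_2) = 36
Natural end conditions: M_0 = M_4 = 0.
Solving the tridiagonal system: M_0 = 0, M_1 = -411/28, M_2 = 33/7, M_3 = 219/28, M_4 = 0.
On [0, 1], with p_0(x) = a_0 + b_0·x + c_0·x² + d_0·x³: c_0 = M_0/2 = 0, d_0 = (M_1 - M_0)/(6h_0) = -137/56, b_0 = Δ_0 - h_0(2M_0 + M_1)/6 = 529/56.

-2.4464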